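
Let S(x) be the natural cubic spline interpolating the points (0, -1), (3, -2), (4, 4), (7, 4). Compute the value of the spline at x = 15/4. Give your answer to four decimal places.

Put σ_i = S'' at the i-th knot. Here h = (3, 1, 3) and Δ = (-1/3, 6, 0), so the interior equations h_(i-1)·σ_(i-1) + 2(h_(i-1)+h_i)·σ_i + h_i·σ_(i+1) = 6(Δ_i − Δ_(i-1)) read
  3·σ_0 + 8·σ_1 + 1·σ_2 = 6(Δ_1 - Δ_0) = 38
  1·σ_1 + 8·σ_2 + 3·σ_3 = 6(Δ_2 - Δ_1) = -36
Natural end conditions: σ_0 = σ_3 = 0.
Solving: σ_0 = 0, σ_1 = 340/63, σ_2 = -326/63, σ_3 = 0.
On [3, 4], S(x) = -2 + 319/63·(x - 3) + 170/63·(x - 3)² - 37/21·(x - 3)³.
With (x - 3) = 3/4: S(15/4) = 3457/1344.

2.5722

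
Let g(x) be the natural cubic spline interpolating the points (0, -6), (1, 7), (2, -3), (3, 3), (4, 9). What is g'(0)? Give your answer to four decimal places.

20.3036

With M_i denoting the second derivative at x_i, h_i = 1, 1, 1, 1, and Δ_i = (y_(i+1) − y_i)/h_i = 13, -10, 6, 6:
  1·M_0 + 4·M_1 + 1·M_2 = 6(Δ_1 - Δ_0) = -138
  1·M_1 + 4·M_2 + 1·M_3 = 6(Δ_2 - Δ_1) = 96
  1·M_2 + 4·M_3 + 1·M_4 = 6(Δ_3 - Δ_2) = 0
Natural end conditions: M_0 = M_4 = 0.
Forward elimination and back-substitution give M_0 = 0, M_1 = -1227/28, M_2 = 261/7, M_3 = -261/28, M_4 = 0.
On [0, 1], g'(x) = b_0 + 2c_0·x + 3d_0·x² with b_0 = Δ_0 - h_0(2M_0 + M_1)/6 = 1137/56, c_0 = M_0/2 = 0, d_0 = (M_1 - M_0)/(6h_0) = -409/56. So g'(0) = 1137/56.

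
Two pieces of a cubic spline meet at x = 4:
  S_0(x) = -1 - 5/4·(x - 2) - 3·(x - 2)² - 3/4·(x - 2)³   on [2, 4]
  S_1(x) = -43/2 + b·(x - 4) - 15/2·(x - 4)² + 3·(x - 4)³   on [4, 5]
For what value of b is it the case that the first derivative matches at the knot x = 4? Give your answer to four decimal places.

-22.2500

S_0'(x) = -5/4 - 6·(x - 2) - 9/4·(x - 2)², so S_0'(4) = -89/4. On the right, S_1'(4) = b, so b = -89/4.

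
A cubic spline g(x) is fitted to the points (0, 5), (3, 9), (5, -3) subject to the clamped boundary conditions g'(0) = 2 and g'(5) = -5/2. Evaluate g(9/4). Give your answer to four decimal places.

Put M_i = g'' at the i-th knot. Here h = (3, 2) and Δ = (4/3, -6), so the interior equations h_(i-1)·M_(i-1) + 2(h_(i-1)+h_i)·M_i + h_i·M_(i+1) = 6(Δ_i − Δ_(i-1)) read
  3·M_0 + 10·M_1 + 2·M_2 = 6(Δ_1 - Δ_0) = -44
Clamped end conditions give two more equations: 2h_0·M_0 + h_0·M_1 = 6(Δ_0 - g'(0)) = -4 and h_1·M_1 + 2h_1·M_2 = 6(g'(5) - Δ_1) = 21.
Hence M_0 = 17/6, M_1 = -7, M_2 = 35/4.
On [0, 3], g(x) = 5 + 2·x + 17/12·x² - 59/108·x³.
With x = 9/4: g(9/4) = 2675/256.

10.4492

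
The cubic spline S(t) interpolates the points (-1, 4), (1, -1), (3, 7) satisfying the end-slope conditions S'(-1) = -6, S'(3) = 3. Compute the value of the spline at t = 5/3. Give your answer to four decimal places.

Put M_i = S'' at the i-th knot. Here h = (2, 2) and Δ = (-5/2, 4), so the interior equations h_(i-1)·M_(i-1) + 2(h_(i-1)+h_i)·M_i + h_i·M_(i+1) = 6(Δ_i − Δ_(i-1)) read
  2·M_0 + 8·M_1 + 2·M_2 = 6(Δ_1 - Δ_0) = 39
Clamped end conditions give two more equations: 2h_0·M_0 + h_0·M_1 = 6(Δ_0 - S'(-1)) = 21 and h_1·M_1 + 2h_1·M_2 = 6(S'(3) - Δ_1) = -6.
Forward elimination and back-substitution give M_0 = 21/8, M_1 = 21/4, M_2 = -33/8.
On [1, 3], S(t) = -1 + 15/8·(t - 1) + 21/8·(t - 1)² - 25/32·(t - 1)³.
With (t - 1) = 2/3: S(5/3) = 32/27.

1.1852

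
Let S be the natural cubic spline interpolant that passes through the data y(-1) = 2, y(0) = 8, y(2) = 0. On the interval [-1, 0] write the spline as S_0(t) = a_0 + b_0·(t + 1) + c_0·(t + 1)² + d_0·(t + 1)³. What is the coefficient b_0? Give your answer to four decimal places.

7.6667

With M_i denoting the second derivative at x_i, h_i = 1, 2, and Δ_i = (y_(i+1) − y_i)/h_i = 6, -4:
  1·M_0 + 6·M_1 + 2·M_2 = 6(Δ_1 - Δ_0) = -60
Natural end conditions: M_0 = M_2 = 0.
Solving the tridiagonal system: M_0 = 0, M_1 = -10, M_2 = 0.
On [-1, 0], with S_0(t) = a_0 + b_0·(t + 1) + c_0·(t + 1)² + d_0·(t + 1)³: c_0 = M_0/2 = 0, d_0 = (M_1 - M_0)/(6h_0) = -5/3, b_0 = Δ_0 - h_0(2M_0 + M_1)/6 = 23/3.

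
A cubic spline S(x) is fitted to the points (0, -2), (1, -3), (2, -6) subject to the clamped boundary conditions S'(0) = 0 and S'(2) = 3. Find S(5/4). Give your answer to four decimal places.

-4.1367

Write σ_i for S''(x_i). With h_i = 1, 1 and divided differences Δ_i = -1, -3, the continuity of S' gives the tridiagonal system
  1·σ_0 + 4·σ_1 + 1·σ_2 = 6(Δ_1 - Δ_0) = -12
Clamped end conditions give two more equations: 2h_0·σ_0 + h_0·σ_1 = 6(Δ_0 - S'(0)) = -6 and h_1·σ_1 + 2h_1·σ_2 = 6(S'(2) - Δ_1) = 36.
Hence σ_0 = 3/2, σ_1 = -9, σ_2 = 45/2.
On [1, 2], S(x) = -3 - 15/4·(x - 1) - 9/2·(x - 1)² + 21/4·(x - 1)³.
With (x - 1) = 1/4: S(5/4) = -1059/256.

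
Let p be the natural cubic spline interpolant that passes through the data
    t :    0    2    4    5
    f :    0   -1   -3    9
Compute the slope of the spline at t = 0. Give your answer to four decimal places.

0.8182

Put M_i = p'' at the i-th knot. Here h = (2, 2, 1) and Δ = (-1/2, -1, 12), so the interior equations h_(i-1)·M_(i-1) + 2(h_(i-1)+h_i)·M_i + h_i·M_(i+1) = 6(Δ_i − Δ_(i-1)) read
  2·M_0 + 8·M_1 + 2·M_2 = 6(Δ_1 - Δ_0) = -3
  2·M_1 + 6·M_2 + 1·M_3 = 6(Δ_2 - Δ_1) = 78
Natural end conditions: M_0 = M_3 = 0.
Forward elimination and back-substitution give M_0 = 0, M_1 = -87/22, M_2 = 315/22, M_3 = 0.
On [0, 2], p'(t) = b_0 + 2c_0·t + 3d_0·t² with b_0 = Δ_0 - h_0(2M_0 + M_1)/6 = 9/11, c_0 = M_0/2 = 0, d_0 = (M_1 - M_0)/(6h_0) = -29/88. So p'(0) = 9/11.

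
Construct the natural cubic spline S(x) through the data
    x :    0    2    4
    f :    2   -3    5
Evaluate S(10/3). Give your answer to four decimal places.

With σ_i denoting the second derivative at x_i, h_i = 2, 2, and Δ_i = (y_(i+1) − y_i)/h_i = -5/2, 4:
  2·σ_0 + 8·σ_1 + 2·σ_2 = 6(Δ_1 - Δ_0) = 39
Natural end conditions: σ_0 = σ_2 = 0.
Forward elimination and back-substitution give σ_0 = 0, σ_1 = 39/8, σ_2 = 0.
On [2, 4], S(x) = -3 + 3/4·(x - 2) + 39/16·(x - 2)² - 13/32·(x - 2)³.
With (x - 2) = 4/3: S(10/3) = 37/27.

1.3704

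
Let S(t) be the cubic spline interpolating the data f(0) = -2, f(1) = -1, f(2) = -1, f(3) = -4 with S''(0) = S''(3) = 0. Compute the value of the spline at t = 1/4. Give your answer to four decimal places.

Put m_i = S'' at the i-th knot. Here h = (1, 1, 1) and Δ = (1, 0, -3), so the interior equations h_(i-1)·m_(i-1) + 2(h_(i-1)+h_i)·m_i + h_i·m_(i+1) = 6(Δ_i − Δ_(i-1)) read
  1·m_0 + 4·m_1 + 1·m_2 = 6(Δ_1 - Δ_0) = -6
  1·m_1 + 4·m_2 + 1·m_3 = 6(Δ_2 - Δ_1) = -18
Natural end conditions: m_0 = m_3 = 0.
Solving: m_0 = 0, m_1 = -2/5, m_2 = -22/5, m_3 = 0.
On [0, 1], S(t) = -2 + 16/15·t + 0·t² - 1/15·t³.
With t = 1/4: S(1/4) = -111/64.

-1.7344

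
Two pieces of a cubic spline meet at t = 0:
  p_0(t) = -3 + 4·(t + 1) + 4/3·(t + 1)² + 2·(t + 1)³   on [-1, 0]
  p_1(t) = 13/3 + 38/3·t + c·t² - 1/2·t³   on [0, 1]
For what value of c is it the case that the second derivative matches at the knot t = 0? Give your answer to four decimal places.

7.3333

p_0''(t) = 8/3 + 12·(t + 1), so p_0''(0) = 44/3. On the right, p_1''(0) = 2c, so c = 22/3.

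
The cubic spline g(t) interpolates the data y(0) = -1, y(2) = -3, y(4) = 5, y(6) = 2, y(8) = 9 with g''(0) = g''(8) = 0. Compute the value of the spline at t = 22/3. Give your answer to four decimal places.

5.5873

Let σ_i = g''(x_i). Step sizes h_i = 2, 2, 2, 2; slopes of the chords Δ_i = (y_(i+1) - y_i)/h_i = -1, 4, -3/2, 7/2.
  2·σ_0 + 8·σ_1 + 2·σ_2 = 6(Δ_1 - Δ_0) = 30
  2·σ_1 + 8·σ_2 + 2·σ_3 = 6(Δ_2 - Δ_1) = -33
  2·σ_2 + 8·σ_3 + 2·σ_4 = 6(Δ_3 - Δ_2) = 30
Natural end conditions: σ_0 = σ_4 = 0.
Hence σ_0 = 0, σ_1 = 153/28, σ_2 = -48/7, σ_3 = 153/28, σ_4 = 0.
On [6, 8], g(t) = 2 - 1/7·(t - 6) + 153/56·(t - 6)² - 51/112·(t - 6)³.
With (t - 6) = 4/3: g(22/3) = 352/63.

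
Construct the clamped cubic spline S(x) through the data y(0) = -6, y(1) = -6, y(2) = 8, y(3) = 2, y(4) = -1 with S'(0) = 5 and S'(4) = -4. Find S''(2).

Let M_i = S''(x_i). Step sizes h_i = 1, 1, 1, 1; slopes of the chords Δ_i = (y_(i+1) - y_i)/h_i = 0, 14, -6, -3.
  1·M_0 + 4·M_1 + 1·M_2 = 6(Δ_1 - Δ_0) = 84
  1·M_1 + 4·M_2 + 1·M_3 = 6(Δ_2 - Δ_1) = -120
  1·M_2 + 4·M_3 + 1·M_4 = 6(Δ_3 - Δ_2) = 18
Clamped end conditions give two more equations: 2h_0·M_0 + h_0·M_1 = 6(Δ_0 - S'(0)) = -30 and h_3·M_3 + 2h_3·M_4 = 6(S'(4) - Δ_3) = -6.
Hence M_0 = -249/7, M_1 = 288/7, M_2 = -45, M_3 = 132/7, M_4 = -87/7.

-45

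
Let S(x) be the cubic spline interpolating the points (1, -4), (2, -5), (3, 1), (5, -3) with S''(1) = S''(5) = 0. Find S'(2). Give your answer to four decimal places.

Put M_i = S'' at the i-th knot. Here h = (1, 1, 2) and Δ = (-1, 6, -2), so the interior equations h_(i-1)·M_(i-1) + 2(h_(i-1)+h_i)·M_i + h_i·M_(i+1) = 6(Δ_i − Δ_(i-1)) read
  1·M_0 + 4·M_1 + 1·M_2 = 6(Δ_1 - Δ_0) = 42
  1·M_1 + 6·M_2 + 2·M_3 = 6(Δ_2 - Δ_1) = -48
Natural end conditions: M_0 = M_3 = 0.
Hence M_0 = 0, M_1 = 300/23, M_2 = -234/23, M_3 = 0.
On [2, 3], S'(x) = b_1 + 2c_1·(x - 2) + 3d_1·(x - 2)² with b_1 = Δ_1 - h_1(2M_1 + M_2)/6 = 77/23, c_1 = M_1/2 = 150/23, d_1 = (M_2 - M_1)/(6h_1) = -89/23. So S'(2) = 77/23.

3.3478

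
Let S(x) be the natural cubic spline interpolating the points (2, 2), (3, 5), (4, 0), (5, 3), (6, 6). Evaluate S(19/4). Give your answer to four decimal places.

With m_i denoting the second derivative at x_i, h_i = 1, 1, 1, 1, and Δ_i = (y_(i+1) − y_i)/h_i = 3, -5, 3, 3:
  1·m_0 + 4·m_1 + 1·m_2 = 6(Δ_1 - Δ_0) = -48
  1·m_1 + 4·m_2 + 1·m_3 = 6(Δ_2 - Δ_1) = 48
  1·m_2 + 4·m_3 + 1·m_4 = 6(Δ_3 - Δ_2) = 0
Natural end conditions: m_0 = m_4 = 0.
Forward elimination and back-substitution give m_0 = 0, m_1 = -114/7, m_2 = 120/7, m_3 = -30/7, m_4 = 0.
On [4, 5], S(x) = 0 - 2·(x - 4) + 60/7·(x - 4)² - 25/7·(x - 4)³.
With (x - 4) = 3/4: S(19/4) = 813/448.

1.8147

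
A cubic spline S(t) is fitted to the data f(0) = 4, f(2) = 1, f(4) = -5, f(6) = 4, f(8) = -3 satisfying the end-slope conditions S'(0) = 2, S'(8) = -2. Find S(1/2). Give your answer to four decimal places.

4.5047

With m_i denoting the second derivative at x_i, h_i = 2, 2, 2, 2, and Δ_i = (y_(i+1) − y_i)/h_i = -3/2, -3, 9/2, -7/2:
  2·m_0 + 8·m_1 + 2·m_2 = 6(Δ_1 - Δ_0) = -9
  2·m_1 + 8·m_2 + 2·m_3 = 6(Δ_2 - Δ_1) = 45
  2·m_2 + 8·m_3 + 2·m_4 = 6(Δ_3 - Δ_2) = -48
Clamped end conditions give two more equations: 2h_0·m_0 + h_0·m_1 = 6(Δ_0 - S'(0)) = -21 and h_3·m_3 + 2h_3·m_4 = 6(S'(8) - Δ_3) = 9.
Solving: m_0 = -461/112, m_1 = -127/56, m_2 = 139/16, m_3 = -559/56, m_4 = 811/112.
On [0, 2], S(t) = 4 + 2·t - 461/224·t² + 69/448·t³.
With t = 1/2: S(1/2) = 16145/3584.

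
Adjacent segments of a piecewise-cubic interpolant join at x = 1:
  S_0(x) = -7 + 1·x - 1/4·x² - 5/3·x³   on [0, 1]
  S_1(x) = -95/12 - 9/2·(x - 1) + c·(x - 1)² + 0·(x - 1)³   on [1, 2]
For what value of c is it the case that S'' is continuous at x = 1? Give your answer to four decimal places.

-5.2500

S_0''(x) = -1/2 - 10·x, so S_0''(1) = -21/2. On the right, S_1''(1) = 2c, so c = -21/4.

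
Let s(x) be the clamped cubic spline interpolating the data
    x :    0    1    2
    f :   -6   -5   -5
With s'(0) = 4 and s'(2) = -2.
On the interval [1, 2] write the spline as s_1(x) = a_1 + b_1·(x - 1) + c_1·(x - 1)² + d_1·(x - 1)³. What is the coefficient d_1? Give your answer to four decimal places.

Put m_i = s'' at the i-th knot. Here h = (1, 1) and Δ = (1, 0), so the interior equations h_(i-1)·m_(i-1) + 2(h_(i-1)+h_i)·m_i + h_i·m_(i+1) = 6(Δ_i − Δ_(i-1)) read
  1·m_0 + 4·m_1 + 1·m_2 = 6(Δ_1 - Δ_0) = -6
Clamped end conditions give two more equations: 2h_0·m_0 + h_0·m_1 = 6(Δ_0 - s'(0)) = -18 and h_1·m_1 + 2h_1·m_2 = 6(s'(2) - Δ_1) = -12.
Forward elimination and back-substitution give m_0 = -21/2, m_1 = 3, m_2 = -15/2.
On [1, 2], with s_1(x) = a_1 + b_1·(x - 1) + c_1·(x - 1)² + d_1·(x - 1)³: c_1 = m_1/2 = 3/2, d_1 = (m_2 - m_1)/(6h_1) = -7/4, b_1 = Δ_1 - h_1(2m_1 + m_2)/6 = 1/4.

-1.7500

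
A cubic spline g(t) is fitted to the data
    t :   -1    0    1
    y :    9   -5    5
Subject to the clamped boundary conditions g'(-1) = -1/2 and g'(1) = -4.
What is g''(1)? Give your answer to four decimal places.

Let σ_i = g''(x_i). Step sizes h_i = 1, 1; slopes of the chords Δ_i = (y_(i+1) - y_i)/h_i = -14, 10.
  1·σ_0 + 4·σ_1 + 1·σ_2 = 6(Δ_1 - Δ_0) = 144
Clamped end conditions give two more equations: 2h_0·σ_0 + h_0·σ_1 = 6(Δ_0 - g'(-1)) = -81 and h_1·σ_1 + 2h_1·σ_2 = 6(g'(1) - Δ_1) = -84.
Solving: σ_0 = -313/4, σ_1 = 151/2, σ_2 = -319/4.

-79.7500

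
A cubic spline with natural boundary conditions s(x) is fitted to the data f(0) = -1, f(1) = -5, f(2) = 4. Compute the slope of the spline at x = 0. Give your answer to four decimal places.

With M_i denoting the second derivative at x_i, h_i = 1, 1, and Δ_i = (y_(i+1) − y_i)/h_i = -4, 9:
  1·M_0 + 4·M_1 + 1·M_2 = 6(Δ_1 - Δ_0) = 78
Natural end conditions: M_0 = M_2 = 0.
Solving: M_0 = 0, M_1 = 39/2, M_2 = 0.
On [0, 1], s'(x) = b_0 + 2c_0·x + 3d_0·x² with b_0 = Δ_0 - h_0(2M_0 + M_1)/6 = -29/4, c_0 = M_0/2 = 0, d_0 = (M_1 - M_0)/(6h_0) = 13/4. So s'(0) = -29/4.

-7.2500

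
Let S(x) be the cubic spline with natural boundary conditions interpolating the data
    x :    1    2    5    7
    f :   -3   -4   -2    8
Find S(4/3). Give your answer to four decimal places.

-3.3486

With M_i denoting the second derivative at x_i, h_i = 1, 3, 2, and Δ_i = (y_(i+1) − y_i)/h_i = -1, 2/3, 5:
  1·M_0 + 8·M_1 + 3·M_2 = 6(Δ_1 - Δ_0) = 10
  3·M_1 + 10·M_2 + 2·M_3 = 6(Δ_2 - Δ_1) = 26
Natural end conditions: M_0 = M_3 = 0.
Solving: M_0 = 0, M_1 = 22/71, M_2 = 178/71, M_3 = 0.
On [1, 2], S(x) = -3 - 224/213·(x - 1) + 0·(x - 1)² + 11/213·(x - 1)³.
With (x - 1) = 1/3: S(4/3) = -19258/5751.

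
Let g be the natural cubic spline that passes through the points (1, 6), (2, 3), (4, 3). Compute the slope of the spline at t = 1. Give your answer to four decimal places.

-3.5000

Write M_i for g''(x_i). With h_i = 1, 2 and divided differences Δ_i = -3, 0, the continuity of g' gives the tridiagonal system
  1·M_0 + 6·M_1 + 2·M_2 = 6(Δ_1 - Δ_0) = 18
Natural end conditions: M_0 = M_2 = 0.
Forward elimination and back-substitution give M_0 = 0, M_1 = 3, M_2 = 0.
On [1, 2], g'(t) = b_0 + 2c_0·(t - 1) + 3d_0·(t - 1)² with b_0 = Δ_0 - h_0(2M_0 + M_1)/6 = -7/2, c_0 = M_0/2 = 0, d_0 = (M_1 - M_0)/(6h_0) = 1/2. So g'(1) = -7/2.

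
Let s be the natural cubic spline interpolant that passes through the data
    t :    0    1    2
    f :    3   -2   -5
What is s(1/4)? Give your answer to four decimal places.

With m_i denoting the second derivative at x_i, h_i = 1, 1, and Δ_i = (y_(i+1) − y_i)/h_i = -5, -3:
  1·m_0 + 4·m_1 + 1·m_2 = 6(Δ_1 - Δ_0) = 12
Natural end conditions: m_0 = m_2 = 0.
Forward elimination and back-substitution give m_0 = 0, m_1 = 3, m_2 = 0.
On [0, 1], s(t) = 3 - 11/2·t + 0·t² + 1/2·t³.
With t = 1/4: s(1/4) = 209/128.

1.6328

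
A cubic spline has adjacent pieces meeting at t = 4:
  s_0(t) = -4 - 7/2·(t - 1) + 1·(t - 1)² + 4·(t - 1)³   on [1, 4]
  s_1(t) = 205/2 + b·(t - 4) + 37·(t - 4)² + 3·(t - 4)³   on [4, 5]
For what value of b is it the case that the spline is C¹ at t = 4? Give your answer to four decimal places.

s_0'(t) = -7/2 + 2·(t - 1) + 12·(t - 1)², so s_0'(4) = 221/2. On the right, s_1'(4) = b, so b = 221/2.

110.5000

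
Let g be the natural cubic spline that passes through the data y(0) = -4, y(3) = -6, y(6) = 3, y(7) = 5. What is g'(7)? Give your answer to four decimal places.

1.7356

Write M_i for g''(x_i). With h_i = 3, 3, 1 and divided differences Δ_i = -2/3, 3, 2, the continuity of g' gives the tridiagonal system
  3·M_0 + 12·M_1 + 3·M_2 = 6(Δ_1 - Δ_0) = 22
  3·M_1 + 8·M_2 + 1·M_3 = 6(Δ_2 - Δ_1) = -6
Natural end conditions: M_0 = M_3 = 0.
Hence M_0 = 0, M_1 = 194/87, M_2 = -46/29, M_3 = 0.
On [6, 7], g'(x) = b_2 + 2c_2·(x - 6) + 3d_2·(x - 6)² with b_2 = Δ_2 - h_2(2M_2 + M_3)/6 = 220/87, c_2 = M_2/2 = -23/29, d_2 = (M_3 - M_2)/(6h_2) = 23/87. So g'(7) = 151/87.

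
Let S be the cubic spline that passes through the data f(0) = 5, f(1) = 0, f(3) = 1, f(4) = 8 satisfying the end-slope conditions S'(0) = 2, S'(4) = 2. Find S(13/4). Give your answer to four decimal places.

3.0828

With M_i denoting the second derivative at x_i, h_i = 1, 2, 1, and Δ_i = (y_(i+1) − y_i)/h_i = -5, 1/2, 7:
  1·M_0 + 6·M_1 + 2·M_2 = 6(Δ_1 - Δ_0) = 33
  2·M_1 + 6·M_2 + 1·M_3 = 6(Δ_2 - Δ_1) = 39
Clamped end conditions give two more equations: 2h_0·M_0 + h_0·M_1 = 6(Δ_0 - S'(0)) = -42 and h_2·M_2 + 2h_2·M_3 = 6(S'(4) - Δ_2) = -30.
Solving: M_0 = -123/5, M_1 = 36/5, M_2 = 36/5, M_3 = -93/5.
On [3, 4], S(x) = 1 + 77/10·(x - 3) + 18/5·(x - 3)² - 43/10·(x - 3)³.
With (x - 3) = 1/4: S(13/4) = 1973/640.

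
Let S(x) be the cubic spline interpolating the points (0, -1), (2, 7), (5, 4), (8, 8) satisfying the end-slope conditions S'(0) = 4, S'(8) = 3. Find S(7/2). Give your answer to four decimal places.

6.6250

Let m_i = S''(x_i). Step sizes h_i = 2, 3, 3; slopes of the chords Δ_i = (y_(i+1) - y_i)/h_i = 4, -1, 4/3.
  2·m_0 + 10·m_1 + 3·m_2 = 6(Δ_1 - Δ_0) = -30
  3·m_1 + 12·m_2 + 3·m_3 = 6(Δ_2 - Δ_1) = 14
Clamped end conditions give two more equations: 2h_0·m_0 + h_0·m_1 = 6(Δ_0 - S'(0)) = 0 and h_2·m_2 + 2h_2·m_3 = 6(S'(8) - Δ_2) = 10.
Forward elimination and back-substitution give m_0 = 2, m_1 = -4, m_2 = 2, m_3 = 2/3.
On [2, 5], S(x) = 7 + 2·(x - 2) - 2·(x - 2)² + 1/3·(x - 2)³.
With (x - 2) = 3/2: S(7/2) = 53/8.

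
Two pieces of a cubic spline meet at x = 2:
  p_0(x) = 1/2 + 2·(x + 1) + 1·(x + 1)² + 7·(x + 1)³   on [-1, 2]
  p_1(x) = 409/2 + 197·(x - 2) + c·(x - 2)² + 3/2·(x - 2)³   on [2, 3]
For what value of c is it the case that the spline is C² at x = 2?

p_0''(x) = 2 + 42·(x + 1), so p_0''(2) = 128. On the right, p_1''(2) = 2c, so c = 64.

64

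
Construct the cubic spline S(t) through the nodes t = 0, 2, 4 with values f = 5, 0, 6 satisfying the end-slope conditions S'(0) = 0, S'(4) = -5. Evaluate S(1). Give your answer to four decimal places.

Let M_i = S''(x_i). Step sizes h_i = 2, 2; slopes of the chords Δ_i = (y_(i+1) - y_i)/h_i = -5/2, 3.
  2·M_0 + 8·M_1 + 2·M_2 = 6(Δ_1 - Δ_0) = 33
Clamped end conditions give two more equations: 2h_0·M_0 + h_0·M_1 = 6(Δ_0 - S'(0)) = -15 and h_1·M_1 + 2h_1·M_2 = 6(S'(4) - Δ_1) = -48.
Solving: M_0 = -73/8, M_1 = 43/4, M_2 = -139/8.
On [0, 2], S(t) = 5 + 0·t - 73/16·t² + 53/32·t³.
With t = 1: S(1) = 67/32.

2.0938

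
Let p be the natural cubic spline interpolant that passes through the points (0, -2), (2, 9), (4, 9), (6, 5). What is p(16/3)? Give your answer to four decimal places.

6.4321

With M_i denoting the second derivative at x_i, h_i = 2, 2, 2, and Δ_i = (y_(i+1) − y_i)/h_i = 11/2, 0, -2:
  2·M_0 + 8·M_1 + 2·M_2 = 6(Δ_1 - Δ_0) = -33
  2·M_1 + 8·M_2 + 2·M_3 = 6(Δ_2 - Δ_1) = -12
Natural end conditions: M_0 = M_3 = 0.
Solving the tridiagonal system: M_0 = 0, M_1 = -4, M_2 = -1/2, M_3 = 0.
On [4, 6], p(t) = 9 - 5/3·(t - 4) - 1/4·(t - 4)² + 1/24·(t - 4)³.
With (t - 4) = 4/3: p(16/3) = 521/81.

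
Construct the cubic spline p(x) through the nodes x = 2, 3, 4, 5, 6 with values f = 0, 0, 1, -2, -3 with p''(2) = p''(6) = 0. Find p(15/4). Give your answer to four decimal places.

Write M_i for p''(x_i). With h_i = 1, 1, 1, 1 and divided differences Δ_i = 0, 1, -3, -1, the continuity of p' gives the tridiagonal system
  1·M_0 + 4·M_1 + 1·M_2 = 6(Δ_1 - Δ_0) = 6
  1·M_1 + 4·M_2 + 1·M_3 = 6(Δ_2 - Δ_1) = -24
  1·M_2 + 4·M_3 + 1·M_4 = 6(Δ_3 - Δ_2) = 12
Natural end conditions: M_0 = M_4 = 0.
Hence M_0 = 0, M_1 = 99/28, M_2 = -57/7, M_3 = 141/28, M_4 = 0.
On [3, 4], p(x) = 0 + 33/28·(x - 3) + 99/56·(x - 3)² - 109/56·(x - 3)³.
With (x - 3) = 3/4: p(15/4) = 3789/3584.

1.0572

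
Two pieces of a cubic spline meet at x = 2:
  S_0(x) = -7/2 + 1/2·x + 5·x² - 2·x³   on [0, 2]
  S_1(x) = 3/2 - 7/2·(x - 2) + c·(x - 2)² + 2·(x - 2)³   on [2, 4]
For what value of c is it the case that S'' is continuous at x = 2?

-7

S_0''(x) = 10 - 12·x, so S_0''(2) = -14. On the right, S_1''(2) = 2c, so c = -7.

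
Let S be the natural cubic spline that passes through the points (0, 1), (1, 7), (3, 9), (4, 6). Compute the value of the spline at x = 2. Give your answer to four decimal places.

With M_i denoting the second derivative at x_i, h_i = 1, 2, 1, and Δ_i = (y_(i+1) − y_i)/h_i = 6, 1, -3:
  1·M_0 + 6·M_1 + 2·M_2 = 6(Δ_1 - Δ_0) = -30
  2·M_1 + 6·M_2 + 1·M_3 = 6(Δ_2 - Δ_1) = -24
Natural end conditions: M_0 = M_3 = 0.
Solving the tridiagonal system: M_0 = 0, M_1 = -33/8, M_2 = -21/8, M_3 = 0.
On [1, 3], S(x) = 7 + 37/8·(x - 1) - 33/16·(x - 1)² + 1/8·(x - 1)³.
With (x - 1) = 1: S(2) = 155/16.

9.6875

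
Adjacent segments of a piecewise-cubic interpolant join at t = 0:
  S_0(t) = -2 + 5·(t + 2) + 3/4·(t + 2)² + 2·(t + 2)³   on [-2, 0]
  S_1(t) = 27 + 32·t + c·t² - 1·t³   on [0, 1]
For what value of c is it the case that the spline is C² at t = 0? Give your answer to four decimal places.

12.7500

S_0''(t) = 3/2 + 12·(t + 2), so S_0''(0) = 51/2. On the right, S_1''(0) = 2c, so c = 51/4.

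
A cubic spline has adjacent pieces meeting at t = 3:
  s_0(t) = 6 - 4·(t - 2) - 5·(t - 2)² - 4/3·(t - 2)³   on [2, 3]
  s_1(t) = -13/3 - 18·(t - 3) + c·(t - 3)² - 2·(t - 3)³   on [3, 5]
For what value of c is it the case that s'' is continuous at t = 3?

-9

s_0''(t) = -10 - 8·(t - 2), so s_0''(3) = -18. On the right, s_1''(3) = 2c, so c = -9.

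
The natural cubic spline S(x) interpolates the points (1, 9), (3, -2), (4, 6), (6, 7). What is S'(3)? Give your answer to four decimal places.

Put m_i = S'' at the i-th knot. Here h = (2, 1, 2) and Δ = (-11/2, 8, 1/2), so the interior equations h_(i-1)·m_(i-1) + 2(h_(i-1)+h_i)·m_i + h_i·m_(i+1) = 6(Δ_i − Δ_(i-1)) read
  2·m_0 + 6·m_1 + 1·m_2 = 6(Δ_1 - Δ_0) = 81
  1·m_1 + 6·m_2 + 2·m_3 = 6(Δ_2 - Δ_1) = -45
Natural end conditions: m_0 = m_3 = 0.
Solving: m_0 = 0, m_1 = 531/35, m_2 = -351/35, m_3 = 0.
On [3, 4], S'(x) = b_1 + 2c_1·(x - 3) + 3d_1·(x - 3)² with b_1 = Δ_1 - h_1(2m_1 + m_2)/6 = 323/70, c_1 = m_1/2 = 531/70, d_1 = (m_2 - m_1)/(6h_1) = -21/5. So S'(3) = 323/70.

4.6143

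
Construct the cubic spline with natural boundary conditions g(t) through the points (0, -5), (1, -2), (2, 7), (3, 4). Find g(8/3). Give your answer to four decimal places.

Put M_i = g'' at the i-th knot. Here h = (1, 1, 1) and Δ = (3, 9, -3), so the interior equations h_(i-1)·M_(i-1) + 2(h_(i-1)+h_i)·M_i + h_i·M_(i+1) = 6(Δ_i − Δ_(i-1)) read
  1·M_0 + 4·M_1 + 1·M_2 = 6(Δ_1 - Δ_0) = 36
  1·M_1 + 4·M_2 + 1·M_3 = 6(Δ_2 - Δ_1) = -72
Natural end conditions: M_0 = M_3 = 0.
Hence M_0 = 0, M_1 = 72/5, M_2 = -108/5, M_3 = 0.
On [2, 3], g(t) = 7 + 21/5·(t - 2) - 54/5·(t - 2)² + 18/5·(t - 2)³.
With (t - 2) = 2/3: g(8/3) = 91/15.

6.0667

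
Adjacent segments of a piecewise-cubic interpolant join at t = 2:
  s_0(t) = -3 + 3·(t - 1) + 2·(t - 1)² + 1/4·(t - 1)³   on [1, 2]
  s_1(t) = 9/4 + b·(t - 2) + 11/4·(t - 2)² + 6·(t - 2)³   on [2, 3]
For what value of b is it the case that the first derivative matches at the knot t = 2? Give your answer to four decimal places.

7.7500

s_0'(t) = 3 + 4·(t - 1) + 3/4·(t - 1)², so s_0'(2) = 31/4. On the right, s_1'(2) = b, so b = 31/4.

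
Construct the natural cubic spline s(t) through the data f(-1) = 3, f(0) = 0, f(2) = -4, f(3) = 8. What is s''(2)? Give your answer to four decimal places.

Write M_i for s''(x_i). With h_i = 1, 2, 1 and divided differences Δ_i = -3, -2, 12, the continuity of s' gives the tridiagonal system
  1·M_0 + 6·M_1 + 2·M_2 = 6(Δ_1 - Δ_0) = 6
  2·M_1 + 6·M_2 + 1·M_3 = 6(Δ_2 - Δ_1) = 84
Natural end conditions: M_0 = M_3 = 0.
Solving the tridiagonal system: M_0 = 0, M_1 = -33/8, M_2 = 123/8, M_3 = 0.

15.3750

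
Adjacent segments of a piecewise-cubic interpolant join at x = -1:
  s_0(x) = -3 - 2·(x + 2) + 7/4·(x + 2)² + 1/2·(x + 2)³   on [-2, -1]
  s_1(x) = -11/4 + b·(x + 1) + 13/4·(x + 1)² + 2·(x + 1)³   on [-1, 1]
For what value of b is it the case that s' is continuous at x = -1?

3

s_0'(x) = -2 + 7/2·(x + 2) + 3/2·(x + 2)², so s_0'(-1) = 3. On the right, s_1'(-1) = b, so b = 3.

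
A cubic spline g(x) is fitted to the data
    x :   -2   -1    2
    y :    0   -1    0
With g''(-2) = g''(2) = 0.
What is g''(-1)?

1

With σ_i denoting the second derivative at x_i, h_i = 1, 3, and Δ_i = (y_(i+1) − y_i)/h_i = -1, 1/3:
  1·σ_0 + 8·σ_1 + 3·σ_2 = 6(Δ_1 - Δ_0) = 8
Natural end conditions: σ_0 = σ_2 = 0.
Solving: σ_0 = 0, σ_1 = 1, σ_2 = 0.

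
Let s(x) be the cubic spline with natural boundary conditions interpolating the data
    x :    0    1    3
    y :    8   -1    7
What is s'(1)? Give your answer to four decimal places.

-4.6667

Put M_i = s'' at the i-th knot. Here h = (1, 2) and Δ = (-9, 4), so the interior equations h_(i-1)·M_(i-1) + 2(h_(i-1)+h_i)·M_i + h_i·M_(i+1) = 6(Δ_i − Δ_(i-1)) read
  1·M_0 + 6·M_1 + 2·M_2 = 6(Δ_1 - Δ_0) = 78
Natural end conditions: M_0 = M_2 = 0.
Forward elimination and back-substitution give M_0 = 0, M_1 = 13, M_2 = 0.
On [1, 3], s'(x) = b_1 + 2c_1·(x - 1) + 3d_1·(x - 1)² with b_1 = Δ_1 - h_1(2M_1 + M_2)/6 = -14/3, c_1 = M_1/2 = 13/2, d_1 = (M_2 - M_1)/(6h_1) = -13/12. So s'(1) = -14/3.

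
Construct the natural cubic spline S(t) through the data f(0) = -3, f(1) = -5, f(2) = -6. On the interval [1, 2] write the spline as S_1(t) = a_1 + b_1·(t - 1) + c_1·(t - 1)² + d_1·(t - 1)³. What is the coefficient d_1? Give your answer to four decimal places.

-0.2500

Put M_i = S'' at the i-th knot. Here h = (1, 1) and Δ = (-2, -1), so the interior equations h_(i-1)·M_(i-1) + 2(h_(i-1)+h_i)·M_i + h_i·M_(i+1) = 6(Δ_i − Δ_(i-1)) read
  1·M_0 + 4·M_1 + 1·M_2 = 6(Δ_1 - Δ_0) = 6
Natural end conditions: M_0 = M_2 = 0.
Forward elimination and back-substitution give M_0 = 0, M_1 = 3/2, M_2 = 0.
On [1, 2], with S_1(t) = a_1 + b_1·(t - 1) + c_1·(t - 1)² + d_1·(t - 1)³: c_1 = M_1/2 = 3/4, d_1 = (M_2 - M_1)/(6h_1) = -1/4, b_1 = Δ_1 - h_1(2M_1 + M_2)/6 = -3/2.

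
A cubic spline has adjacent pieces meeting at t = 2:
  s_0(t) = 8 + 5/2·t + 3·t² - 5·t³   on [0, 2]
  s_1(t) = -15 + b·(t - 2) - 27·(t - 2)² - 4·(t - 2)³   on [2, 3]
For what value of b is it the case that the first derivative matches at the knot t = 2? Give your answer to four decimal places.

-45.5000

s_0'(t) = 5/2 + 6·t - 15·t², so s_0'(2) = -91/2. On the right, s_1'(2) = b, so b = -91/2.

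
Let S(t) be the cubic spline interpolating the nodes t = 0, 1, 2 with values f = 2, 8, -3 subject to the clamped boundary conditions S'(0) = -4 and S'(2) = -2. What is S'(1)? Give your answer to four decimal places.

With M_i denoting the second derivative at x_i, h_i = 1, 1, and Δ_i = (y_(i+1) − y_i)/h_i = 6, -11:
  1·M_0 + 4·M_1 + 1·M_2 = 6(Δ_1 - Δ_0) = -102
Clamped end conditions give two more equations: 2h_0·M_0 + h_0·M_1 = 6(Δ_0 - S'(0)) = 60 and h_1·M_1 + 2h_1·M_2 = 6(S'(2) - Δ_1) = 54.
Solving the tridiagonal system: M_0 = 113/2, M_1 = -53, M_2 = 107/2.
On [1, 2], S'(t) = b_1 + 2c_1·(t - 1) + 3d_1·(t - 1)² with b_1 = Δ_1 - h_1(2M_1 + M_2)/6 = -9/4, c_1 = M_1/2 = -53/2, d_1 = (M_2 - M_1)/(6h_1) = 71/4. So S'(1) = -9/4.

-2.2500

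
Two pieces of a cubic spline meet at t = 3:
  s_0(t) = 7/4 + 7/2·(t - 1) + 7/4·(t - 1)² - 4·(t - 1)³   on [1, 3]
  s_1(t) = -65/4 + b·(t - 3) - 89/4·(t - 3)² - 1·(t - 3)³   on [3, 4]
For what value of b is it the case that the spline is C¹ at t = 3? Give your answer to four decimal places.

s_0'(t) = 7/2 + 7/2·(t - 1) - 12·(t - 1)², so s_0'(3) = -75/2. On the right, s_1'(3) = b, so b = -75/2.

-37.5000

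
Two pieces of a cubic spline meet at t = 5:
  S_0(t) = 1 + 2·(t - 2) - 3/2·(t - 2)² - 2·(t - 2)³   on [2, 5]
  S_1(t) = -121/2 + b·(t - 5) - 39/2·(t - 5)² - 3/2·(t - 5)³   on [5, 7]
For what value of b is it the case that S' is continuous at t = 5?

S_0'(t) = 2 - 3·(t - 2) - 6·(t - 2)², so S_0'(5) = -61. On the right, S_1'(5) = b, so b = -61.

-61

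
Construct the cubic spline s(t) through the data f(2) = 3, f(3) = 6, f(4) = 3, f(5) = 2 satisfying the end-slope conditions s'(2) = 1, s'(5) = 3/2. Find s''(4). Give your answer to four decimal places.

Put σ_i = s'' at the i-th knot. Here h = (1, 1, 1) and Δ = (3, -3, -1), so the interior equations h_(i-1)·σ_(i-1) + 2(h_(i-1)+h_i)·σ_i + h_i·σ_(i+1) = 6(Δ_i − Δ_(i-1)) read
  1·σ_0 + 4·σ_1 + 1·σ_2 = 6(Δ_1 - Δ_0) = -36
  1·σ_1 + 4·σ_2 + 1·σ_3 = 6(Δ_2 - Δ_1) = 12
Clamped end conditions give two more equations: 2h_0·σ_0 + h_0·σ_1 = 6(Δ_0 - s'(2)) = 12 and h_2·σ_2 + 2h_2·σ_3 = 6(s'(5) - Δ_2) = 15.
Solving the tridiagonal system: σ_0 = 191/15, σ_1 = -202/15, σ_2 = 77/15, σ_3 = 74/15.

5.1333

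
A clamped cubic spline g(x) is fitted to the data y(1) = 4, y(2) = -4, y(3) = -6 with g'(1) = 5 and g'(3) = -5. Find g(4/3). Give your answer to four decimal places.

Let m_i = g''(x_i). Step sizes h_i = 1, 1; slopes of the chords Δ_i = (y_(i+1) - y_i)/h_i = -8, -2.
  1·m_0 + 4·m_1 + 1·m_2 = 6(Δ_1 - Δ_0) = 36
Clamped end conditions give two more equations: 2h_0·m_0 + h_0·m_1 = 6(Δ_0 - g'(1)) = -78 and h_1·m_1 + 2h_1·m_2 = 6(g'(3) - Δ_1) = -18.
Hence m_0 = -53, m_1 = 28, m_2 = -23.
On [1, 2], g(x) = 4 + 5·(x - 1) - 53/2·(x - 1)² + 27/2·(x - 1)³.
With (x - 1) = 1/3: g(4/3) = 29/9.

3.2222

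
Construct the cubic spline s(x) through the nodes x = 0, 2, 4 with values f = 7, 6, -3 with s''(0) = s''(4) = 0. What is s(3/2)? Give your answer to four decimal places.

6.9063

Write m_i for s''(x_i). With h_i = 2, 2 and divided differences Δ_i = -1/2, -9/2, the continuity of s' gives the tridiagonal system
  2·m_0 + 8·m_1 + 2·m_2 = 6(Δ_1 - Δ_0) = -24
Natural end conditions: m_0 = m_2 = 0.
Solving the tridiagonal system: m_0 = 0, m_1 = -3, m_2 = 0.
On [0, 2], s(x) = 7 + 1/2·x + 0·x² - 1/4·x³.
With x = 3/2: s(3/2) = 221/32.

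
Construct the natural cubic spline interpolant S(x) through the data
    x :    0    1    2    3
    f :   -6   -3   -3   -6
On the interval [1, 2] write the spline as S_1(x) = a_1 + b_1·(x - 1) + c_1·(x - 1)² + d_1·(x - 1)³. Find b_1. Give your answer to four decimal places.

1.8000

Let σ_i = S''(x_i). Step sizes h_i = 1, 1, 1; slopes of the chords Δ_i = (y_(i+1) - y_i)/h_i = 3, 0, -3.
  1·σ_0 + 4·σ_1 + 1·σ_2 = 6(Δ_1 - Δ_0) = -18
  1·σ_1 + 4·σ_2 + 1·σ_3 = 6(Δ_2 - Δ_1) = -18
Natural end conditions: σ_0 = σ_3 = 0.
Hence σ_0 = 0, σ_1 = -18/5, σ_2 = -18/5, σ_3 = 0.
On [1, 2], with S_1(x) = a_1 + b_1·(x - 1) + c_1·(x - 1)² + d_1·(x - 1)³: c_1 = σ_1/2 = -9/5, d_1 = (σ_2 - σ_1)/(6h_1) = 0, b_1 = Δ_1 - h_1(2σ_1 + σ_2)/6 = 9/5.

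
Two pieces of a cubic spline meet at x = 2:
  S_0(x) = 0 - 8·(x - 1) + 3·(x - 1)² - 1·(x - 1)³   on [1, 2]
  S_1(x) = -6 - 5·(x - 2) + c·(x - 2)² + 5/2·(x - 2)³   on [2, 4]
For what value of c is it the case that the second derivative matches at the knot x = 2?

S_0''(x) = 6 - 6·(x - 1), so S_0''(2) = 0. On the right, S_1''(2) = 2c, so c = 0.

0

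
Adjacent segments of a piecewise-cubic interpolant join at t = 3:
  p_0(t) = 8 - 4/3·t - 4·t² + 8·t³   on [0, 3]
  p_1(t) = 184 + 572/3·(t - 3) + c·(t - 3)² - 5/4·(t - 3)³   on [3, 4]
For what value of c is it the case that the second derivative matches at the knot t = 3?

68

p_0''(t) = -8 + 48·t, so p_0''(3) = 136. On the right, p_1''(3) = 2c, so c = 68.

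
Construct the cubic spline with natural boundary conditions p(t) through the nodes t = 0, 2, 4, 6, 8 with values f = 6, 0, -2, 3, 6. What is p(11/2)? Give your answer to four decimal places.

Put σ_i = p'' at the i-th knot. Here h = (2, 2, 2, 2) and Δ = (-3, -1, 5/2, 3/2), so the interior equations h_(i-1)·σ_(i-1) + 2(h_(i-1)+h_i)·σ_i + h_i·σ_(i+1) = 6(Δ_i − Δ_(i-1)) read
  2·σ_0 + 8·σ_1 + 2·σ_2 = 6(Δ_1 - Δ_0) = 12
  2·σ_1 + 8·σ_2 + 2·σ_3 = 6(Δ_2 - Δ_1) = 21
  2·σ_2 + 8·σ_3 + 2·σ_4 = 6(Δ_3 - Δ_2) = -6
Natural end conditions: σ_0 = σ_4 = 0.
Forward elimination and back-substitution give σ_0 = 0, σ_1 = 45/56, σ_2 = 39/14, σ_3 = -81/56, σ_4 = 0.
On [4, 6], p(t) = -2 + 9/8·(t - 4) + 39/28·(t - 4)² - 79/224·(t - 4)³.
With (t - 4) = 3/2: p(11/2) = 2923/1792.

1.6311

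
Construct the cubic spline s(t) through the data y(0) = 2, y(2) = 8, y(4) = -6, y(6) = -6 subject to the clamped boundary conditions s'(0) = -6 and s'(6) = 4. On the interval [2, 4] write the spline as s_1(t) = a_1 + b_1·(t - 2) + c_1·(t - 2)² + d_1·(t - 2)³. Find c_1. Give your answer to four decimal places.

-7.4333

Write M_i for s''(x_i). With h_i = 2, 2, 2 and divided differences Δ_i = 3, -7, 0, the continuity of s' gives the tridiagonal system
  2·M_0 + 8·M_1 + 2·M_2 = 6(Δ_1 - Δ_0) = -60
  2·M_1 + 8·M_2 + 2·M_3 = 6(Δ_2 - Δ_1) = 42
Clamped end conditions give two more equations: 2h_0·M_0 + h_0·M_1 = 6(Δ_0 - s'(0)) = 54 and h_2·M_2 + 2h_2·M_3 = 6(s'(6) - Δ_2) = 24.
Hence M_0 = 314/15, M_1 = -223/15, M_2 = 128/15, M_3 = 26/15.
On [2, 4], with s_1(t) = a_1 + b_1·(t - 2) + c_1·(t - 2)² + d_1·(t - 2)³: c_1 = M_1/2 = -223/30, d_1 = (M_2 - M_1)/(6h_1) = 39/20, b_1 = Δ_1 - h_1(2M_1 + M_2)/6 = 1/15.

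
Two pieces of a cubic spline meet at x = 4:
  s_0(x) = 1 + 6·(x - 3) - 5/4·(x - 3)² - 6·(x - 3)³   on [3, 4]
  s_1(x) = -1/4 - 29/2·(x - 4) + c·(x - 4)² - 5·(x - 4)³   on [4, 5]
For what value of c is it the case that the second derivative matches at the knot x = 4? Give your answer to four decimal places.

s_0''(x) = -5/2 - 36·(x - 3), so s_0''(4) = -77/2. On the right, s_1''(4) = 2c, so c = -77/4.

-19.2500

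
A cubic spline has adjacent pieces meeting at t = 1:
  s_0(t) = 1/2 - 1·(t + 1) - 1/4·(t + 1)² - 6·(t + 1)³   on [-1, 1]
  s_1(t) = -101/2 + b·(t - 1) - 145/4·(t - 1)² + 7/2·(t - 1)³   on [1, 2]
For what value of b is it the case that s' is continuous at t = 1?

s_0'(t) = -1 - 1/2·(t + 1) - 18·(t + 1)², so s_0'(1) = -74. On the right, s_1'(1) = b, so b = -74.

-74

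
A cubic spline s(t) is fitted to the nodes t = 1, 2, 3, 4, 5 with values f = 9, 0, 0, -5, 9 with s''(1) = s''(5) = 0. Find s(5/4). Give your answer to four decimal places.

6.0218

Let m_i = s''(x_i). Step sizes h_i = 1, 1, 1, 1; slopes of the chords Δ_i = (y_(i+1) - y_i)/h_i = -9, 0, -5, 14.
  1·m_0 + 4·m_1 + 1·m_2 = 6(Δ_1 - Δ_0) = 54
  1·m_1 + 4·m_2 + 1·m_3 = 6(Δ_2 - Δ_1) = -30
  1·m_2 + 4·m_3 + 1·m_4 = 6(Δ_3 - Δ_2) = 114
Natural end conditions: m_0 = m_4 = 0.
Hence m_0 = 0, m_1 = 261/14, m_2 = -144/7, m_3 = 471/14, m_4 = 0.
On [1, 2], s(t) = 9 - 339/28·(t - 1) + 0·(t - 1)² + 87/28·(t - 1)³.
With (t - 1) = 1/4: s(5/4) = 10791/1792.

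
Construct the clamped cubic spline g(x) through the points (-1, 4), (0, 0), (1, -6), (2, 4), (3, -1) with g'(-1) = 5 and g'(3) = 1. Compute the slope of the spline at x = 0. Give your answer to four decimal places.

Write σ_i for g''(x_i). With h_i = 1, 1, 1, 1 and divided differences Δ_i = -4, -6, 10, -5, the continuity of g' gives the tridiagonal system
  1·σ_0 + 4·σ_1 + 1·σ_2 = 6(Δ_1 - Δ_0) = -12
  1·σ_1 + 4·σ_2 + 1·σ_3 = 6(Δ_2 - Δ_1) = 96
  1·σ_2 + 4·σ_3 + 1·σ_4 = 6(Δ_3 - Δ_2) = -90
Clamped end conditions give two more equations: 2h_0·σ_0 + h_0·σ_1 = 6(Δ_0 - g'(-1)) = -54 and h_3·σ_3 + 2h_3·σ_4 = 6(g'(3) - Δ_3) = 36.
Forward elimination and back-substitution give σ_0 = -673/28, σ_1 = -83/14, σ_2 = 143/4, σ_3 = -575/14, σ_4 = 1079/28.
On [0, 1], g'(x) = b_1 + 2c_1·x + 3d_1·x² with b_1 = Δ_1 - h_1(2σ_1 + σ_2)/6 = -559/56, c_1 = σ_1/2 = -83/28, d_1 = (σ_2 - σ_1)/(6h_1) = 389/56. So g'(0) = -559/56.

-9.9821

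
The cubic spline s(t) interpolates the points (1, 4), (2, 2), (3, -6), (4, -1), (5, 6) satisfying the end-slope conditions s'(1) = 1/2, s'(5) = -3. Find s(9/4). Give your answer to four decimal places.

-0.0615

With M_i denoting the second derivative at x_i, h_i = 1, 1, 1, 1, and Δ_i = (y_(i+1) − y_i)/h_i = -2, -8, 5, 7:
  1·M_0 + 4·M_1 + 1·M_2 = 6(Δ_1 - Δ_0) = -36
  1·M_1 + 4·M_2 + 1·M_3 = 6(Δ_2 - Δ_1) = 78
  1·M_2 + 4·M_3 + 1·M_4 = 6(Δ_3 - Δ_2) = 12
Clamped end conditions give two more equations: 2h_0·M_0 + h_0·M_1 = 6(Δ_0 - s'(1)) = -15 and h_3·M_3 + 2h_3·M_4 = 6(s'(5) - Δ_3) = -60.
Forward elimination and back-substitution give M_0 = -19/56, M_1 = -401/28, M_2 = 173/8, M_3 = 163/28, M_4 = -1843/56.
On [2, 3], s(t) = 2 - 765/112·(t - 2) - 401/56·(t - 2)² + 671/112·(t - 2)³.
With (t - 2) = 1/4: s(9/4) = -63/1024.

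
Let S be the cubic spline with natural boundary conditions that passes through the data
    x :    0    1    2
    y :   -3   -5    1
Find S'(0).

-4

Let m_i = S''(x_i). Step sizes h_i = 1, 1; slopes of the chords Δ_i = (y_(i+1) - y_i)/h_i = -2, 6.
  1·m_0 + 4·m_1 + 1·m_2 = 6(Δ_1 - Δ_0) = 48
Natural end conditions: m_0 = m_2 = 0.
Solving the tridiagonal system: m_0 = 0, m_1 = 12, m_2 = 0.
On [0, 1], S'(x) = b_0 + 2c_0·x + 3d_0·x² with b_0 = Δ_0 - h_0(2m_0 + m_1)/6 = -4, c_0 = m_0/2 = 0, d_0 = (m_1 - m_0)/(6h_0) = 2. So S'(0) = -4.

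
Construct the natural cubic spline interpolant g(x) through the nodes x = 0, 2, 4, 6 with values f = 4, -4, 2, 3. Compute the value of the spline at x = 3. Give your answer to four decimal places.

-1.6750

With M_i denoting the second derivative at x_i, h_i = 2, 2, 2, and Δ_i = (y_(i+1) − y_i)/h_i = -4, 3, 1/2:
  2·M_0 + 8·M_1 + 2·M_2 = 6(Δ_1 - Δ_0) = 42
  2·M_1 + 8·M_2 + 2·M_3 = 6(Δ_2 - Δ_1) = -15
Natural end conditions: M_0 = M_3 = 0.
Solving: M_0 = 0, M_1 = 61/10, M_2 = -17/5, M_3 = 0.
On [2, 4], g(x) = -4 + 1/15·(x - 2) + 61/20·(x - 2)² - 19/24·(x - 2)³.
With (x - 2) = 1: g(3) = -67/40.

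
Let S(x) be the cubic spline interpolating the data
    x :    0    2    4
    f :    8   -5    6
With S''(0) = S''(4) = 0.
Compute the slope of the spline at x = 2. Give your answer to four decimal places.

Let M_i = S''(x_i). Step sizes h_i = 2, 2; slopes of the chords Δ_i = (y_(i+1) - y_i)/h_i = -13/2, 11/2.
  2·M_0 + 8·M_1 + 2·M_2 = 6(Δ_1 - Δ_0) = 72
Natural end conditions: M_0 = M_2 = 0.
Solving the tridiagonal system: M_0 = 0, M_1 = 9, M_2 = 0.
On [2, 4], S'(x) = b_1 + 2c_1·(x - 2) + 3d_1·(x - 2)² with b_1 = Δ_1 - h_1(2M_1 + M_2)/6 = -1/2, c_1 = M_1/2 = 9/2, d_1 = (M_2 - M_1)/(6h_1) = -3/4. So S'(2) = -1/2.

-0.5000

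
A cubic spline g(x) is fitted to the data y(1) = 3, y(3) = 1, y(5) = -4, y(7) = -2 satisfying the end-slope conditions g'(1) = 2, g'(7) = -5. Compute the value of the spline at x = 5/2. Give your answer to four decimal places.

With m_i denoting the second derivative at x_i, h_i = 2, 2, 2, and Δ_i = (y_(i+1) − y_i)/h_i = -1, -5/2, 1:
  2·m_0 + 8·m_1 + 2·m_2 = 6(Δ_1 - Δ_0) = -9
  2·m_1 + 8·m_2 + 2·m_3 = 6(Δ_2 - Δ_1) = 21
Clamped end conditions give two more equations: 2h_0·m_0 + h_0·m_1 = 6(Δ_0 - g'(1)) = -18 and h_2·m_2 + 2h_2·m_3 = 6(g'(7) - Δ_2) = -36.
Hence m_0 = -109/30, m_1 = -26/15, m_2 = 91/15, m_3 = -361/30.
On [1, 3], g(x) = 3 + 2·(x - 1) - 109/60·(x - 1)² + 19/120·(x - 1)³.
With (x - 1) = 3/2: g(5/2) = 783/320.

2.4469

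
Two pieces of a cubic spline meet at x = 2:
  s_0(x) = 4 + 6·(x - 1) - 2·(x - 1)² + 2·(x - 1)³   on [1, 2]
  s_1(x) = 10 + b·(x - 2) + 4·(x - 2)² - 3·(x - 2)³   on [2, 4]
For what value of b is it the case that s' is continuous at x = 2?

8

s_0'(x) = 6 - 4·(x - 1) + 6·(x - 1)², so s_0'(2) = 8. On the right, s_1'(2) = b, so b = 8.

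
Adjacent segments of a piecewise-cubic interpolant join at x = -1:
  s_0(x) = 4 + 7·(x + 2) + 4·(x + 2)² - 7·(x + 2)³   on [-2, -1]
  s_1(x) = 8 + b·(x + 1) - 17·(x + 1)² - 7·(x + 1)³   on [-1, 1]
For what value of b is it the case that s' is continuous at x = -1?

-6

s_0'(x) = 7 + 8·(x + 2) - 21·(x + 2)², so s_0'(-1) = -6. On the right, s_1'(-1) = b, so b = -6.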